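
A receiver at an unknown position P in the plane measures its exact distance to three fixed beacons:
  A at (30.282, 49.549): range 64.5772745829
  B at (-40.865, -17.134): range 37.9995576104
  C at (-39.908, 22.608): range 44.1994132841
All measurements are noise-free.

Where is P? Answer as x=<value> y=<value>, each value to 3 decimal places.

x=-5.018 y=-4.526

eq1: (x − 30.282)² + (y − 49.549)² = 64.5772745829²
eq2: (x + 40.865)² + (y + 17.134)² = 37.9995576104²
eq3: (x + 39.908)² + (y − 22.608)² = 44.1994132841²
eq2−eq3, eq2−eq1 (x²,y² cancel):
  1.914·x + 79.484·y = -369.373809
  142.294·x + 133.366·y = -1317.677270
det = 1.914·133.366 − 79.484·142.294 = -11054.833772
x = (-369.373809·133.366 − 79.484·-1317.677270) / -11054.833772 = -5.017927
y = (1.914·-1317.677270 − -369.373809·142.294) / -11054.833772 = -4.526313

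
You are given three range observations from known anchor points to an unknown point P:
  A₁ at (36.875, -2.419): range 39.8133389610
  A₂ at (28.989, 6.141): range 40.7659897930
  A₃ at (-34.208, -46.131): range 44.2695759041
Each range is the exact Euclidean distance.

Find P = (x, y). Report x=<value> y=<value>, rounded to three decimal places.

eq1: (x − 36.875)² + (y + 2.419)² = 39.8133389610²
eq2: (x − 28.989)² + (y − 6.141)² = 40.7659897930²
eq3: (x + 34.208)² + (y + 46.131)² = 44.2695759041²
eq2−eq1, eq2−eq3 (x²,y² cancel):
  15.772·x − 17.120·y = 564.307149
  -126.394·x − 104.544·y = 2122.252996
det = 15.772·-104.544 − -17.120·-126.394 = -3812.733248
x = (564.307149·-104.544 − -17.120·2122.252996) / -3812.733248 = 5.943756
y = (15.772·2122.252996 − 564.307149·-126.394) / -3812.733248 = -27.486112

x=5.944 y=-27.486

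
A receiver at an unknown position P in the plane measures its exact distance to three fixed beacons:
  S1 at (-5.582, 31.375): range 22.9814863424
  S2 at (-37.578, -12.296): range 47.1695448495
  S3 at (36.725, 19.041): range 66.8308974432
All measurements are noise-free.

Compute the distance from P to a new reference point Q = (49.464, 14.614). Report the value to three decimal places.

80.250

eq1: (x + 5.582)² + (y − 31.375)² = 22.9814863424²
eq2: (x + 37.578)² + (y + 12.296)² = 47.1695448495²
eq3: (x − 36.725)² + (y − 19.041)² = 66.8308974432²
eq2−eq3, eq2−eq1 (x²,y² cancel):
  148.606·x + 62.674·y = -2093.415286
  63.992·x + 87.342·y = 1149.068896
det = 148.606·87.342 − 62.674·63.992 = 8968.910644
x = (-2093.415286·87.342 − 62.674·1149.068896) / 8968.910644 = -28.415917
y = (148.606·1149.068896 − -2093.415286·63.992) / 8968.910644 = 33.975181
|P − Q| = √((-28.415917 − 49.464)² + (33.975181 − 14.614)²) = 80.250463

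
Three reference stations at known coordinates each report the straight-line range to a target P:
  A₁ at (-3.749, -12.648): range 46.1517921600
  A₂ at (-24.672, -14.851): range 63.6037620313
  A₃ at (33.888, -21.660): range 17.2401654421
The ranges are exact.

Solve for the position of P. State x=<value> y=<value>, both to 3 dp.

eq1: (x + 3.749)² + (y + 12.648)² = 46.1517921600²
eq2: (x + 24.672)² + (y + 14.851)² = 63.6037620313²
eq3: (x − 33.888)² + (y + 21.660)² = 17.2401654421²
eq1−eq2, eq1−eq3 (x²,y² cancel):
  -41.846·x − 4.406·y = -1260.217745
  75.274·x − 18.024·y = 3276.289854
det = -41.846·-18.024 − -4.406·75.274 = 1085.889548
x = (-1260.217745·-18.024 − -4.406·3276.289854) / 1085.889548 = 34.211120
y = (-41.846·3276.289854 − -1260.217745·75.274) / 1085.889548 = -38.897137

x=34.211 y=-38.897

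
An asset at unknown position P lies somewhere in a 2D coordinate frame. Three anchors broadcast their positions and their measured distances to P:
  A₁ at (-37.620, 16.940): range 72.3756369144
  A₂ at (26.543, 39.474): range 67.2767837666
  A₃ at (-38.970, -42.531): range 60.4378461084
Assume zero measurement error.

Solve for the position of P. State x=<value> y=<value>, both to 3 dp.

x=19.553 y=-27.439

eq1: (x + 37.620)² + (y − 16.940)² = 72.3756369144²
eq2: (x − 26.543)² + (y − 39.474)² = 67.2767837666²
eq3: (x + 38.970)² + (y + 42.531)² = 60.4378461084²
eq1−eq2, eq1−eq3 (x²,y² cancel):
  128.326·x + 45.068·y = 1272.566710
  -2.700·x − 118.942·y = 3210.818438
det = 128.326·-118.942 − 45.068·-2.700 = -15141.667492
x = (1272.566710·-118.942 − 45.068·3210.818438) / -15141.667492 = 19.553117
y = (128.326·3210.818438 − 1272.566710·-2.700) / -15141.667492 = -27.438683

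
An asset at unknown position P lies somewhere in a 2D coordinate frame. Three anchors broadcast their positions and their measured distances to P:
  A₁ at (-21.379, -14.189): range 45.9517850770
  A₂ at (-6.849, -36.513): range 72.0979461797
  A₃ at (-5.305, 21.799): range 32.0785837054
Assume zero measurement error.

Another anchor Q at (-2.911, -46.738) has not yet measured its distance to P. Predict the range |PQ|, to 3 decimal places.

83.040

eq1: (x + 21.379)² + (y + 14.189)² = 45.9517850770²
eq2: (x + 6.849)² + (y + 36.513)² = 72.0979461797²
eq3: (x + 5.305)² + (y − 21.799)² = 32.0785837054²
eq3−eq1, eq3−eq2 (x²,y² cancel):
  -32.148·x − 71.976·y = -927.481083
  -3.088·x − 116.624·y = -3292.309767
det = -32.148·-116.624 − -71.976·-3.088 = 3526.966464
x = (-927.481083·-116.624 − -71.976·-3292.309767) / 3526.966464 = -36.518843
y = (-32.148·-3292.309767 − -927.481083·-3.088) / 3526.966464 = 29.197077
|P − Q| = √((-36.518843 − -2.911)² + (29.197077 − -46.738)²) = 83.039888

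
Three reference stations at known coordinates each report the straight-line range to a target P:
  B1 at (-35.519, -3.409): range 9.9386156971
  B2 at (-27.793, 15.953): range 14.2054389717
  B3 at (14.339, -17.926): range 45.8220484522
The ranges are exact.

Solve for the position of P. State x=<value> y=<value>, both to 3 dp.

eq1: (x + 35.519)² + (y + 3.409)² = 9.9386156971²
eq2: (x + 27.793)² + (y − 15.953)² = 14.2054389717²
eq3: (x − 14.339)² + (y + 17.926)² = 45.8220484522²
eq1−eq2, eq1−eq3 (x²,y² cancel):
  15.452·x + 38.724·y = -349.289998
  99.716·x − 29.034·y = -2747.156287
det = 15.452·-29.034 − 38.724·99.716 = -4310.035752
x = (-349.289998·-29.034 − 38.724·-2747.156287) / -4310.035752 = -27.035081
y = (15.452·-2747.156287 − -349.289998·99.716) / -4310.035752 = 1.767794

x=-27.035 y=1.768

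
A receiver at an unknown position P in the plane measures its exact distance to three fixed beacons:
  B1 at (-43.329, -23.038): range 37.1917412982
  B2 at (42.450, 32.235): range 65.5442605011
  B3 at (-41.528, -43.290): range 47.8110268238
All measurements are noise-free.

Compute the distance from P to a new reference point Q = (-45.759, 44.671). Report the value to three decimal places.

eq1: (x + 43.329)² + (y + 23.038)² = 37.1917412982²
eq2: (x − 42.450)² + (y − 32.235)² = 65.5442605011²
eq3: (x + 41.528)² + (y + 43.290)² = 47.8110268238²
eq3−eq1, eq3−eq2 (x²,y² cancel):
  -3.602·x + 40.504·y = -287.778534
  167.956·x + 151.050·y = -2767.656958
det = -3.602·151.050 − 40.504·167.956 = -7346.971924
x = (-287.778534·151.050 − 40.504·-2767.656958) / -7346.971924 = -9.341567
y = (-3.602·-2767.656958 − -287.778534·167.956) / -7346.971924 = -7.935682
|P − Q| = √((-9.341567 − -45.759)² + (-7.935682 − 44.671)²) = 63.981969

63.982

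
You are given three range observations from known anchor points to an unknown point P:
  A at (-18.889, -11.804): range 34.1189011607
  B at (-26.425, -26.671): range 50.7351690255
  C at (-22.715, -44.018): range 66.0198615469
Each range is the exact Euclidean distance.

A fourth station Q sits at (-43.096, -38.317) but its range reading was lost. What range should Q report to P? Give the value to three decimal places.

68.846

eq1: (x + 18.889)² + (y + 11.804)² = 34.1189011607²
eq2: (x + 26.425)² + (y + 26.671)² = 50.7351690255²
eq3: (x + 22.715)² + (y + 44.018)² = 66.0198615469²
eq3−eq2, eq3−eq1 (x²,y² cancel):
  -7.420·x + 34.694·y = 740.632060
  7.652·x + 64.428·y = 1237.095890
det = -7.420·64.428 − 34.694·7.652 = -743.534248
x = (740.632060·64.428 − 34.694·1237.095890) / -743.534248 = -6.452477
y = (-7.420·1237.095890 − 740.632060·7.652) / -743.534248 = 19.967564
|P − Q| = √((-6.452477 − -43.096)² + (19.967564 − -38.317)²) = 68.846483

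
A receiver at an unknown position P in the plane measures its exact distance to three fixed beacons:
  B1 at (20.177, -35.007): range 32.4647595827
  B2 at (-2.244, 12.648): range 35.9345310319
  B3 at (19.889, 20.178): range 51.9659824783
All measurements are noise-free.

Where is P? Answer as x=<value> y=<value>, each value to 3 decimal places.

x=-9.777 y=-22.488

eq1: (x − 20.177)² + (y + 35.007)² = 32.4647595827²
eq2: (x + 2.244)² + (y − 12.648)² = 35.9345310319²
eq3: (x − 19.889)² + (y − 20.178)² = 51.9659824783²
eq3−eq2, eq3−eq1 (x²,y² cancel):
  -44.266·x − 15.060·y = 771.456249
  0.576·x − 110.370·y = 2476.380093
det = -44.266·-110.370 − -15.060·0.576 = 4894.312980
x = (771.456249·-110.370 − -15.060·2476.380093) / 4894.312980 = -9.776927
y = (-44.266·2476.380093 − 771.456249·0.576) / 4894.312980 = -22.488100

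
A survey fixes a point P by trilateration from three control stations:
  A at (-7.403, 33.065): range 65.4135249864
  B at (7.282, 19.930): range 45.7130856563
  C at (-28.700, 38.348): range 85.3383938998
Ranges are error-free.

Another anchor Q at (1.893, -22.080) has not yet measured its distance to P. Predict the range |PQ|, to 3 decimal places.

eq1: (x + 7.403)² + (y − 33.065)² = 65.4135249864²
eq2: (x − 7.282)² + (y − 19.930)² = 45.7130856563²
eq3: (x + 28.700)² + (y − 38.348)² = 85.3383938998²
eq3−eq1, eq3−eq2 (x²,y² cancel):
  42.594·x − 10.566·y = 1857.551752
  71.964·x − 36.836·y = 3348.928593
det = 42.594·-36.836 − -10.566·71.964 = -808.620960
x = (1857.551752·-36.836 − -10.566·3348.928593) / -808.620960 = 40.859684
y = (42.594·3348.928593 − 1857.551752·71.964) / -808.620960 = -11.089757
|P − Q| = √((40.859684 − 1.893)² + (-11.089757 − -22.080)²) = 40.486885

40.487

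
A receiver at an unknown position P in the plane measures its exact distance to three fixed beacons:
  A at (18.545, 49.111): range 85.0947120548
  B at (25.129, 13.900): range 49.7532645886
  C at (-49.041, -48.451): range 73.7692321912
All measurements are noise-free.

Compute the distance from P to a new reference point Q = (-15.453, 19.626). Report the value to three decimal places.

eq1: (x − 18.545)² + (y − 49.111)² = 85.0947120548²
eq2: (x − 25.129)² + (y − 13.900)² = 49.7532645886²
eq3: (x + 49.041)² + (y + 48.451)² = 73.7692321912²
eq3−eq2, eq3−eq1 (x²,y² cancel):
  148.340·x + 124.702·y = -961.330160
  135.172·x + 195.124·y = -3795.922138
det = 148.340·195.124 − 124.702·135.172 = 12088.475416
x = (-961.330160·195.124 − 124.702·-3795.922138) / 12088.475416 = 23.640739
y = (148.340·-3795.922138 − -961.330160·135.172) / 12088.475416 = -35.831001
|P − Q| = √((23.640739 − -15.453)² + (-35.831001 − 19.626)²) = 67.851303

67.851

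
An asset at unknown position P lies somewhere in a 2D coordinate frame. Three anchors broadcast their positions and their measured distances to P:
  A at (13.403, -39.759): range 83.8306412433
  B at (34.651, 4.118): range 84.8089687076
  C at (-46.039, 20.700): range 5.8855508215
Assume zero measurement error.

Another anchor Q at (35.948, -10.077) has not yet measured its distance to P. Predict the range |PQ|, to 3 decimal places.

eq1: (x − 13.403)² + (y + 39.759)² = 83.8306412433²
eq2: (x − 34.651)² + (y − 4.118)² = 84.8089687076²
eq3: (x + 46.039)² + (y − 20.700)² = 5.8855508215²
eq2−eq1, eq2−eq3 (x²,y² cancel):
  -42.496·x − 87.754·y = 707.753527
  -161.380·x + 33.164·y = 8488.351261
det = -42.496·33.164 − -87.754·-161.380 = -15571.077864
x = (707.753527·33.164 − -87.754·8488.351261) / -15571.077864 = -49.345249
y = (-42.496·8488.351261 − 707.753527·-161.380) / -15571.077864 = 15.830870
|P − Q| = √((-49.345249 − 35.948)² + (15.830870 − -10.077)²) = 89.141214

89.141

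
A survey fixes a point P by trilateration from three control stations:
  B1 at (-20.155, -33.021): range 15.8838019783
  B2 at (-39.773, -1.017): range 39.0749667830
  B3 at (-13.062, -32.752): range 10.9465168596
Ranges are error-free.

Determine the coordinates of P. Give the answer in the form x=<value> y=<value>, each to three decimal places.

x=-7.636 y=-23.245

eq1: (x + 20.155)² + (y + 33.021)² = 15.8838019783²
eq2: (x + 39.773)² + (y + 1.017)² = 39.0749667830²
eq3: (x + 13.062)² + (y + 32.752)² = 10.9465168596²
eq3−eq1, eq3−eq2 (x²,y² cancel):
  -14.186·x − 0.538·y = 120.832184
  -53.422·x + 63.470·y = -1067.410328
det = -14.186·63.470 − -0.538·-53.422 = -929.126456
x = (120.832184·63.470 − -0.538·-1067.410328) / -929.126456 = -7.636153
y = (-14.186·-1067.410328 − 120.832184·-53.422) / -929.126456 = -23.244823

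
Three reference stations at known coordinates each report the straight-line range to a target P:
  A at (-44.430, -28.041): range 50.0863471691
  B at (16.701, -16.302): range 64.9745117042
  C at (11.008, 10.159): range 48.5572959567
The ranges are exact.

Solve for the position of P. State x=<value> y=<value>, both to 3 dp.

x=-36.237 y=21.371

eq1: (x + 44.430)² + (y + 28.041)² = 50.0863471691²
eq2: (x − 16.701)² + (y + 16.302)² = 64.9745117042²
eq3: (x − 11.008)² + (y − 10.159)² = 48.5572959567²
eq3−eq2, eq3−eq1 (x²,y² cancel):
  11.386·x − 52.922·y = -1543.578921
  -110.876·x − 76.400·y = 2385.110054
det = 11.386·-76.400 − -52.922·-110.876 = -6737.670072
x = (-1543.578921·-76.400 − -52.922·2385.110054) / -6737.670072 = -36.237189
y = (11.386·2385.110054 − -1543.578921·-110.876) / -6737.670072 = 21.370740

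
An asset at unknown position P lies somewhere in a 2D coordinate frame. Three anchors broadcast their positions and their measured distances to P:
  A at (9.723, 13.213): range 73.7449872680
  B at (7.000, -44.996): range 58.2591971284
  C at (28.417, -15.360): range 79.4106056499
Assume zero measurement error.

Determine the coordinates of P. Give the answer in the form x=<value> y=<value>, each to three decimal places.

eq1: (x − 9.723)² + (y − 13.213)² = 73.7449872680²
eq2: (x − 7.000)² + (y + 44.996)² = 58.2591971284²
eq3: (x − 28.417)² + (y + 15.360)² = 79.4106056499²
eq1−eq2, eq1−eq3 (x²,y² cancel):
  -5.446·x − 116.418·y = 3848.709015
  37.388·x − 57.146·y = -93.385752
det = -5.446·-57.146 − -116.418·37.388 = 4663.853300
x = (3848.709015·-57.146 − -116.418·-93.385752) / 4663.853300 = -49.489144
y = (-5.446·-93.385752 − 3848.709015·37.388) / 4663.853300 = -30.744310

x=-49.489 y=-30.744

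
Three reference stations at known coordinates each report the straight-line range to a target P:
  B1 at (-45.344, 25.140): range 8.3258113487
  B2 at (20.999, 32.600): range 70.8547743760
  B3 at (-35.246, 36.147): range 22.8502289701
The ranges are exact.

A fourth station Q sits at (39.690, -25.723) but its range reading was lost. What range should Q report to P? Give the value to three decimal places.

97.850

eq1: (x + 45.344)² + (y − 25.140)² = 8.3258113487²
eq2: (x − 20.999)² + (y − 32.600)² = 70.8547743760²
eq3: (x + 35.246)² + (y − 36.147)² = 22.8502289701²
eq3−eq1, eq3−eq2 (x²,y² cancel):
  -20.196·x − 22.014·y = 592.025640
  112.490·x − 7.094·y = -5543.434212
det = -20.196·-7.094 − -22.014·112.490 = 2619.625284
x = (592.025640·-7.094 − -22.014·-5543.434212) / 2619.625284 = -48.187423
y = (-20.196·-5543.434212 − 592.025640·112.490) / 2619.625284 = 17.314779
|P − Q| = √((-48.187423 − 39.690)² + (17.314779 − -25.723)²) = 97.850354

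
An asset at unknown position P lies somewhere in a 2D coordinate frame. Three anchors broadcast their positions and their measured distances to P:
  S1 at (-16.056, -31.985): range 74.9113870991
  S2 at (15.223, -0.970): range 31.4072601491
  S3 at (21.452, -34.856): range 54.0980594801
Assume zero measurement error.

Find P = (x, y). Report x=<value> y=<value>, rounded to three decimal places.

x=42.206 y=15.103

eq1: (x + 16.056)² + (y + 31.985)² = 74.9113870991²
eq2: (x − 15.223)² + (y + 0.970)² = 31.4072601491²
eq3: (x − 21.452)² + (y + 34.856)² = 54.0980594801²
eq3−eq2, eq3−eq1 (x²,y² cancel):
  -12.458·x + 67.772·y = 497.735638
  -75.016·x + 5.742·y = -3079.409557
det = -12.458·5.742 − 67.772·-75.016 = 5012.450516
x = (497.735638·5.742 − 67.772·-3079.409557) / 5012.450516 = 42.206051
y = (-12.458·-3079.409557 − 497.735638·-75.016) / 5012.450516 = 15.102677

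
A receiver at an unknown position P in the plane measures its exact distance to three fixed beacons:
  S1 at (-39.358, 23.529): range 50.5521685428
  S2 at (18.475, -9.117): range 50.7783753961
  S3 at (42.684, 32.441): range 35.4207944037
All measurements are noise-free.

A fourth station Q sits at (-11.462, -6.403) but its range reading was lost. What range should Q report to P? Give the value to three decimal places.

eq1: (x + 39.358)² + (y − 23.529)² = 50.5521685428²
eq2: (x − 18.475)² + (y + 9.117)² = 50.7783753961²
eq3: (x − 42.684)² + (y − 32.441)² = 35.4207944037²
eq3−eq1, eq3−eq2 (x²,y² cancel):
  -164.084·x − 17.824·y = -2072.565400
  -48.418·x − 83.116·y = -3773.707755
det = -164.084·-83.116 − -17.824·-48.418 = 12775.003312
x = (-2072.565400·-83.116 − -17.824·-3773.707755) / 12775.003312 = 8.219237
y = (-164.084·-3773.707755 − -2072.565400·-48.418) / 12775.003312 = 40.614909
|P − Q| = √((8.219237 − -11.462)² + (40.614909 − -6.403)²) = 50.970921

50.971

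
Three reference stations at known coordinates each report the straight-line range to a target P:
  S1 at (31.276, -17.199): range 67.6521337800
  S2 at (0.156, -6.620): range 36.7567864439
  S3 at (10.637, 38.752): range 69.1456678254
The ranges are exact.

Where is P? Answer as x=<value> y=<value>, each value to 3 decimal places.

eq1: (x − 31.276)² + (y + 17.199)² = 67.6521337800²
eq2: (x − 0.156)² + (y + 6.620)² = 36.7567864439²
eq3: (x − 10.637)² + (y − 38.752)² = 69.1456678254²
eq2−eq1, eq2−eq3 (x²,y² cancel):
  62.240·x − 21.158·y = -1995.604814
  20.962·x + 90.744·y = -1859.047492
det = 62.240·90.744 − -21.158·20.962 = 6091.420556
x = (-1995.604814·90.744 − -21.158·-1859.047492) / 6091.420556 = -36.185794
y = (62.240·-1859.047492 − -1995.604814·20.962) / 6091.420556 = -12.127754

x=-36.186 y=-12.128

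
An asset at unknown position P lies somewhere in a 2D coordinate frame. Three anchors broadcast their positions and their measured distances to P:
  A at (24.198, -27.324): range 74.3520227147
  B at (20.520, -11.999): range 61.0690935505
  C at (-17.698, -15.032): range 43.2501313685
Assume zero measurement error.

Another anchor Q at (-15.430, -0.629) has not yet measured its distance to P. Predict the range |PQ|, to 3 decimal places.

29.995

eq1: (x − 24.198)² + (y + 27.324)² = 74.3520227147²
eq2: (x − 20.520)² + (y + 11.999)² = 61.0690935505²
eq3: (x + 17.698)² + (y + 15.032)² = 43.2501313685²
eq2−eq3, eq2−eq1 (x²,y² cancel):
  -76.436·x − 6.066·y = 1832.994151
  7.356·x − 30.650·y = -1031.691316
det = -76.436·-30.650 − -6.066·7.356 = 2387.384896
x = (1832.994151·-30.650 − -6.066·-1031.691316) / 2387.384896 = -26.153935
y = (-76.436·-1031.691316 − 1832.994151·7.356) / 2387.384896 = 27.383457
|P − Q| = √((-26.153935 − -15.430)² + (27.383457 − -0.629)²) = 29.995009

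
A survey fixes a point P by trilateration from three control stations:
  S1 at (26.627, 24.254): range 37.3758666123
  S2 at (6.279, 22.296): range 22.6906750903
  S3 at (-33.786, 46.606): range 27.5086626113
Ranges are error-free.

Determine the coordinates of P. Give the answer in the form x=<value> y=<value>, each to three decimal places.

eq1: (x − 26.627)² + (y − 24.254)² = 37.3758666123²
eq2: (x − 6.279)² + (y − 22.296)² = 22.6906750903²
eq3: (x + 33.786)² + (y − 46.606)² = 27.5086626113²
eq3−eq2, eq3−eq1 (x²,y² cancel):
  80.130·x − 48.620·y = -2535.215792
  120.826·x − 44.704·y = -2656.588273
det = 80.130·-44.704 − -48.620·120.826 = 2292.428600
x = (-2535.215792·-44.704 − -48.620·-2656.588273) / 2292.428600 = -6.904920
y = (80.130·-2656.588273 − -2535.215792·120.826) / 2292.428600 = 40.763566

x=-6.905 y=40.764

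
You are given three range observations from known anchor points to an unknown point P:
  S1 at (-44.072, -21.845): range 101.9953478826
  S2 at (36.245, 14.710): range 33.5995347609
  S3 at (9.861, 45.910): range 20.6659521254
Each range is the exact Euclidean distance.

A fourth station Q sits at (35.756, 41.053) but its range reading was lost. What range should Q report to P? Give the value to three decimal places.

8.593

eq1: (x + 44.072)² + (y + 21.845)² = 101.9953478826²
eq2: (x − 36.245)² + (y − 14.710)² = 33.5995347609²
eq3: (x − 9.861)² + (y − 45.910)² = 20.6659521254²
eq3−eq1, eq3−eq2 (x²,y² cancel):
  -107.866·x − 135.510·y = -9761.391624
  52.768·x − 62.400·y = -1376.730455
det = -107.866·-62.400 − -135.510·52.768 = 13881.430080
x = (-9761.391624·-62.400 − -135.510·-1376.730455) / 13881.430080 = 30.439954
y = (-107.866·-1376.730455 − -9761.391624·52.768) / 13881.430080 = 47.804262
|P − Q| = √((30.439954 − 35.756)² + (47.804262 − 41.053)²) = 8.593014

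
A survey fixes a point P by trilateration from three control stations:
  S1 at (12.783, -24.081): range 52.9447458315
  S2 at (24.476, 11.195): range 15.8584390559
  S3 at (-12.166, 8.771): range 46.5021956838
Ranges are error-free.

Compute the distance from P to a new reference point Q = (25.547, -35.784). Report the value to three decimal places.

61.601

eq1: (x − 12.783)² + (y + 24.081)² = 52.9447458315²
eq2: (x − 24.476)² + (y − 11.195)² = 15.8584390559²
eq3: (x + 12.166)² + (y − 8.771)² = 46.5021956838²
eq2−eq1, eq2−eq3 (x²,y² cancel):
  -23.386·x − 70.552·y = -2532.758973
  -73.284·x − 4.848·y = -2410.424718
det = -23.386·-4.848 − -70.552·-73.284 = -5056.957440
x = (-2532.758973·-4.848 − -70.552·-2410.424718) / -5056.957440 = 31.200870
y = (-23.386·-2410.424718 − -2532.758973·-73.284) / -5056.957440 = 25.556971
|P − Q| = √((31.200870 − 25.547)² + (25.556971 − -35.784)²) = 61.600982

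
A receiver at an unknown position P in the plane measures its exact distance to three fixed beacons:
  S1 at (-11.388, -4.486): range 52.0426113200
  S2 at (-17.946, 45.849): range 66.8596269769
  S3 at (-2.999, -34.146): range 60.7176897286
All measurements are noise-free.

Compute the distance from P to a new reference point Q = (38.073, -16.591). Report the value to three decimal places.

26.712

eq1: (x + 11.388)² + (y + 4.486)² = 52.0426113200²
eq2: (x + 17.946)² + (y − 45.849)² = 66.8596269769²
eq3: (x + 2.999)² + (y + 34.146)² = 60.7176897286²
eq1−eq3, eq1−eq2 (x²,y² cancel):
  16.778·x − 59.320·y = 46.928124
  -13.116·x + 100.670·y = 512.602651
det = 16.778·100.670 − -59.320·-13.116 = 911.000140
x = (46.928124·100.670 − -59.320·512.602651) / 911.000140 = 38.564037
y = (16.778·512.602651 − 46.928124·-13.116) / 911.000140 = 10.116306
|P − Q| = √((38.564037 − 38.073)² + (10.116306 − -16.591)²) = 26.711820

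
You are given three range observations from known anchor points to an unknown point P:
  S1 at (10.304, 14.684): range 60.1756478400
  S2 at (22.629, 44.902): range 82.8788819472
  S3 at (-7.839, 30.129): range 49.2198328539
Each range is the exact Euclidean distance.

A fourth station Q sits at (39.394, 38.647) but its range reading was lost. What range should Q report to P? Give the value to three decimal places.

eq1: (x − 10.304)² + (y − 14.684)² = 60.1756478400²
eq2: (x − 22.629)² + (y − 44.902)² = 82.8788819472²
eq3: (x + 7.839)² + (y − 30.129)² = 49.2198328539²
eq3−eq2, eq3−eq1 (x²,y² cancel):
  60.936·x + 29.546·y = -2887.262444
  36.286·x − 30.890·y = -1845.930937
det = 60.936·-30.890 − 29.546·36.286 = -2954.419196
x = (-2887.262444·-30.890 − 29.546·-1845.930937) / -2954.419196 = -48.648280
y = (60.936·-1845.930937 − -2887.262444·36.286) / -2954.419196 = 2.611831
|P − Q| = √((-48.648280 − 39.394)² + (2.611831 − 38.647)²) = 95.131364

95.131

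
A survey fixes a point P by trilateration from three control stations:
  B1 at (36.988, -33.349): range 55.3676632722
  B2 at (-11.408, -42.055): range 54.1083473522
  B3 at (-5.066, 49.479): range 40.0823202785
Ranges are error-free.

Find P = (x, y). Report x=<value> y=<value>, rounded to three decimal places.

eq1: (x − 36.988)² + (y + 33.349)² = 55.3676632722²
eq2: (x + 11.408)² + (y + 42.055)² = 54.1083473522²
eq3: (x + 5.066)² + (y − 49.479)² = 40.0823202785²
eq2−eq1, eq2−eq3 (x²,y² cancel):
  96.792·x + 17.412·y = 443.637573
  12.684·x + 183.068·y = 1896.191162
det = 96.792·183.068 − 17.412·12.684 = 17498.664048
x = (443.637573·183.068 − 17.412·1896.191162) / 17498.664048 = 2.754460
y = (96.792·1896.191162 − 443.637573·12.684) / 17498.664048 = 10.167007

x=2.754 y=10.167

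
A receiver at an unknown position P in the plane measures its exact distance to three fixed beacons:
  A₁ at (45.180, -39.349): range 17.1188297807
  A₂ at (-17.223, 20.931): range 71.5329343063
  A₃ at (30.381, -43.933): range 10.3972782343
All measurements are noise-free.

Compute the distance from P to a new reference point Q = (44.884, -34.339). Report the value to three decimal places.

15.853

eq1: (x − 45.180)² + (y + 39.349)² = 17.1188297807²
eq2: (x + 17.223)² + (y − 20.931)² = 71.5329343063²
eq3: (x − 30.381)² + (y + 43.933)² = 10.3972782343²
eq3−eq1, eq3−eq2 (x²,y² cancel):
  29.598·x + 9.168·y = 551.511613
  -95.208·x + 129.728·y = -7127.232456
det = 29.598·129.728 − 9.168·-95.208 = 4712.556288
x = (551.511613·129.728 − 9.168·-7127.232456) / 4712.556288 = 29.047709
y = (29.598·-7127.232456 − 551.511613·-95.208) / 4712.556288 = -33.621563
|P − Q| = √((29.047709 − 44.884)² + (-33.621563 − -34.339)²) = 15.852533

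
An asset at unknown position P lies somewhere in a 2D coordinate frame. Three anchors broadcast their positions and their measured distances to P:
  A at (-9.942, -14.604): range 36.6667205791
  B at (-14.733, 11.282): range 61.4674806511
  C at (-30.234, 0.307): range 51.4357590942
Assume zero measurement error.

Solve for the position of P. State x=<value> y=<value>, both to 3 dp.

x=-19.514 y=-49.999

eq1: (x + 9.942)² + (y + 14.604)² = 36.6667205791²
eq2: (x + 14.733)² + (y − 11.282)² = 61.4674806511²
eq3: (x + 30.234)² + (y − 0.307)² = 51.4357590942²
eq2−eq3, eq2−eq1 (x²,y² cancel):
  -31.002·x − 21.950·y = 1702.458056
  9.582·x − 51.772·y = 2401.578147
det = -31.002·-51.772 − -21.950·9.582 = 1815.360444
x = (1702.458056·-51.772 − -21.950·2401.578147) / 1815.360444 = -19.514041
y = (-31.002·2401.578147 − 1702.458056·9.582) / 1815.360444 = -49.999260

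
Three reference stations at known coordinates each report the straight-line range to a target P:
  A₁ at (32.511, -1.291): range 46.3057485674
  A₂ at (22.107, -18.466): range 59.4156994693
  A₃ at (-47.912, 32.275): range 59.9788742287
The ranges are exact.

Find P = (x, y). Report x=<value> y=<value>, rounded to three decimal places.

eq1: (x − 32.511)² + (y + 1.291)² = 46.3057485674²
eq2: (x − 22.107)² + (y + 18.466)² = 59.4156994693²
eq3: (x + 47.912)² + (y − 32.275)² = 59.9788742287²
eq1−eq3, eq1−eq2 (x²,y² cancel):
  -160.846·x + 67.132·y = 825.360564
  -20.808·x − 34.350·y = -1614.922190
det = -160.846·-34.350 − 67.132·-20.808 = 6921.942756
x = (825.360564·-34.350 − 67.132·-1614.922190) / 6921.942756 = 11.566380
y = (-160.846·-1614.922190 − 825.360564·-20.808) / 6921.942756 = 40.007248

x=11.566 y=40.007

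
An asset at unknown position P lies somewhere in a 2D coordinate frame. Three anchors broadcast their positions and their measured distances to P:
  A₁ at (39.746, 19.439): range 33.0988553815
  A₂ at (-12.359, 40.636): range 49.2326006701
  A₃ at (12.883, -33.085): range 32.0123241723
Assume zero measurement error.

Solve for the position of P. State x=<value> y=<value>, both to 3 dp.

eq1: (x − 39.746)² + (y − 19.439)² = 33.0988553815²
eq2: (x + 12.359)² + (y − 40.636)² = 49.2326006701²
eq3: (x − 12.883)² + (y + 33.085)² = 32.0123241723²
eq3−eq1, eq3−eq2 (x²,y² cancel):
  53.726·x + 105.048·y = 626.284994
  -50.484·x + 147.442·y = -855.619607
det = 53.726·147.442 − 105.048·-50.484 = 13224.712124
x = (626.284994·147.442 − 105.048·-855.619607) / 13224.712124 = 13.778889
y = (53.726·-855.619607 − 626.284994·-50.484) / 13224.712124 = -1.085214

x=13.779 y=-1.085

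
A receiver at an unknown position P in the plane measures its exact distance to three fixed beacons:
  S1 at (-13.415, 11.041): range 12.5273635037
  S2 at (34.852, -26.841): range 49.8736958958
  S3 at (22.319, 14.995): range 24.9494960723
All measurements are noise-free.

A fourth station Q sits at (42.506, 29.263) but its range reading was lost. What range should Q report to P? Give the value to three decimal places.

49.094

eq1: (x + 13.415)² + (y − 11.041)² = 12.5273635037²
eq2: (x − 34.852)² + (y + 26.841)² = 49.8736958958²
eq3: (x − 22.319)² + (y − 14.995)² = 24.9494960723²
eq2−eq1, eq2−eq3 (x²,y² cancel):
  -96.534·x + 75.764·y = 697.215427
  -25.066·x + 83.672·y = 652.794789
det = -96.534·83.672 − 75.764·-25.066 = -6178.092424
x = (697.215427·83.672 − 75.764·652.794789) / -6178.092424 = -1.437185
y = (-96.534·652.794789 − 697.215427·-25.066) / -6178.092424 = 7.371287
|P − Q| = √((-1.437185 − 42.506)² + (7.371287 − 29.263)²) = 49.094304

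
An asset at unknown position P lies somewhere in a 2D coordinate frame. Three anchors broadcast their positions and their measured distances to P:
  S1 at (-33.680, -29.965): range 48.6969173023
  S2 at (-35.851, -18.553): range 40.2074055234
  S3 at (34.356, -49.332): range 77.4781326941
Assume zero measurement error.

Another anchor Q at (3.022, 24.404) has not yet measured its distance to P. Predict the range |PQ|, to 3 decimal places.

18.124

eq1: (x + 33.680)² + (y + 29.965)² = 48.6969173023²
eq2: (x + 35.851)² + (y + 18.553)² = 40.2074055234²
eq3: (x − 34.356)² + (y + 49.332)² = 77.4781326941²
eq3−eq2, eq3−eq1 (x²,y² cancel):
  -140.414·x + 61.558·y = 2401.752637
  -136.072·x + 38.734·y = 2049.733956
det = -140.414·38.734 − 61.558·-136.072 = 2937.524300
x = (2401.752637·38.734 − 61.558·2049.733956) / 2937.524300 = -11.284345
y = (-140.414·2049.733956 − 2401.752637·-136.072) / 2937.524300 = 13.276466
|P − Q| = √((-11.284345 − 3.022)² + (13.276466 − 24.404)²) = 18.124390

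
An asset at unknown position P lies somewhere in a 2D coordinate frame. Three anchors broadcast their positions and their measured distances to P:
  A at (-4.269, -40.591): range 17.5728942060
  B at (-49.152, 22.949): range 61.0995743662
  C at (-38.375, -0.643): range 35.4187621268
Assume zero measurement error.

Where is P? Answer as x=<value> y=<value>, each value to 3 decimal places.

eq1: (x + 4.269)² + (y + 40.591)² = 17.5728942060²
eq2: (x + 49.152)² + (y − 22.949)² = 61.0995743662²
eq3: (x + 38.375)² + (y + 0.643)² = 35.4187621268²
eq2−eq3, eq2−eq1 (x²,y² cancel):
  21.554·x − 47.184·y = 1009.147646
  89.766·x − 127.080·y = 2147.629314
det = 21.554·-127.080 − -47.184·89.766 = 1496.436624
x = (1009.147646·-127.080 − -47.184·2147.629314) / 1496.436624 = -17.981878
y = (21.554·2147.629314 − 1009.147646·89.766) / 1496.436624 = -29.601752

x=-17.982 y=-29.602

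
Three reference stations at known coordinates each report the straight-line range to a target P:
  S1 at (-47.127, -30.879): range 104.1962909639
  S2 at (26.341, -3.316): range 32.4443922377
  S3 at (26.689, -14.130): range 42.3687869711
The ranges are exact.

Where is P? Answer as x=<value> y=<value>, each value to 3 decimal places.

eq1: (x + 47.127)² + (y + 30.879)² = 104.1962909639²
eq2: (x − 26.341)² + (y + 3.316)² = 32.4443922377²
eq3: (x − 26.689)² + (y + 14.130)² = 42.3687869711²
eq2−eq1, eq2−eq3 (x²,y² cancel):
  -146.936·x − 55.126·y = -7334.605830
  0.696·x − 21.628·y = -535.360038
det = -146.936·-21.628 − -55.126·0.696 = 3216.299504
x = (-7334.605830·-21.628 − -55.126·-535.360038) / 3216.299504 = 40.145701
y = (-146.936·-535.360038 − -7334.605830·0.696) / 3216.299504 = 26.045009

x=40.146 y=26.045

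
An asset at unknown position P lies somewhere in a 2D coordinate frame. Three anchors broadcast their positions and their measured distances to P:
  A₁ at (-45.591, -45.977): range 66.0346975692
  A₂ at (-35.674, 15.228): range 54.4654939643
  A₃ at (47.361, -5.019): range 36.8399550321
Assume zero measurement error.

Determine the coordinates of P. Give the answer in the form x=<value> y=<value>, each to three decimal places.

x=11.267 y=-12.395

eq1: (x + 45.591)² + (y + 45.977)² = 66.0346975692²
eq2: (x + 35.674)² + (y − 15.228)² = 54.4654939643²
eq3: (x − 47.361)² + (y + 5.019)² = 36.8399550321²
eq2−eq1, eq2−eq3 (x²,y² cancel):
  -19.834·x − 122.410·y = 1293.806300
  166.070·x − 40.494·y = 2373.036168
det = -19.834·-40.494 − -122.410·166.070 = 21131.786696
x = (1293.806300·-40.494 − -122.410·2373.036168) / 21131.786696 = 11.267006
y = (-19.834·2373.036168 − 1293.806300·166.070) / 21131.786696 = -12.395034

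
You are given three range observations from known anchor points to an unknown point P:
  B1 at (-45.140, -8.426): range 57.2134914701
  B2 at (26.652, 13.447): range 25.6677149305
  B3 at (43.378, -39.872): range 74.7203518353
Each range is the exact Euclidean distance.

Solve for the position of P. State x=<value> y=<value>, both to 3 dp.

x=2.768 y=22.850

eq1: (x + 45.140)² + (y + 8.426)² = 57.2134914701²
eq2: (x − 26.652)² + (y − 13.447)² = 25.6677149305²
eq3: (x − 43.378)² + (y + 39.872)² = 74.7203518353²
eq2−eq3, eq2−eq1 (x²,y² cancel):
  33.452·x − 106.638·y = -2344.023034
  -143.584·x − 43.746·y = -1397.085853
det = 33.452·-43.746 − -106.638·-143.584 = -16774.901784
x = (-2344.023034·-43.746 − -106.638·-1397.085853) / -16774.901784 = 2.768470
y = (33.452·-1397.085853 − -2344.023034·-143.584) / -16774.901784 = 22.849584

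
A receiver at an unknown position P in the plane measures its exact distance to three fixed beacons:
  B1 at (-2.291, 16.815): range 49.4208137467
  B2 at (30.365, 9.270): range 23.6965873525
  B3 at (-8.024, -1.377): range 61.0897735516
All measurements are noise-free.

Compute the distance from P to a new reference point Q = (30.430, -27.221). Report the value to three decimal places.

56.449

eq1: (x + 2.291)² + (y − 16.815)² = 49.4208137467²
eq2: (x − 30.365)² + (y − 9.270)² = 23.6965873525²
eq3: (x + 8.024)² + (y + 1.377)² = 61.0897735516²
eq3−eq1, eq3−eq2 (x²,y² cancel):
  11.466·x + 36.384·y = 1511.255802
  76.778·x + 21.294·y = 4112.117600
det = 11.466·21.294 − 36.384·76.778 = -2549.333748
x = (1511.255802·21.294 − 36.384·4112.117600) / -2549.333748 = 46.064822
y = (11.466·4112.117600 − 1511.255802·76.778) / -2549.333748 = 27.019474
|P − Q| = √((46.064822 − 30.430)² + (27.019474 − -27.221)²) = 56.448886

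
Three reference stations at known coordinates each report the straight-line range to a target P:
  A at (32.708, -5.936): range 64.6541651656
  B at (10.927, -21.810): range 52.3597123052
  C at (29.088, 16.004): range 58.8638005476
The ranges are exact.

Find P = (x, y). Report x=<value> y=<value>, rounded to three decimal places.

x=-29.592 y=11.353

eq1: (x − 32.708)² + (y + 5.936)² = 64.6541651656²
eq2: (x − 10.927)² + (y + 21.810)² = 52.3597123052²
eq3: (x − 29.088)² + (y − 16.004)² = 58.8638005476²
eq1−eq2, eq1−eq3 (x²,y² cancel):
  -43.562·x − 31.748·y = 928.647670
  -7.240·x + 43.880·y = 712.404458
det = -43.562·43.880 − -31.748·-7.240 = -2141.356080
x = (928.647670·43.880 − -31.748·712.404458) / -2141.356080 = -29.591751
y = (-43.562·712.404458 − 928.647670·-7.240) / -2141.356080 = 11.352784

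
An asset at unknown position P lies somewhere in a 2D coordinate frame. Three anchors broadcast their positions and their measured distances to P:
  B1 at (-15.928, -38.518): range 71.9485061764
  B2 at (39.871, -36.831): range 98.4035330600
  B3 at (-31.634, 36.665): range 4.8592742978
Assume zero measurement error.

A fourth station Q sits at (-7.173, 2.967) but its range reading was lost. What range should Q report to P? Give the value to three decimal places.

37.204

eq1: (x + 15.928)² + (y + 38.518)² = 71.9485061764²
eq2: (x − 39.871)² + (y + 36.831)² = 98.4035330600²
eq3: (x + 31.634)² + (y − 36.665)² = 4.8592742978²
eq3−eq1, eq3−eq2 (x²,y² cancel):
  31.412·x − 150.366·y = -5760.669667
  143.010·x − 146.992·y = -9058.455751
det = 31.412·-146.992 − -150.366·143.010 = 16886.528956
x = (-5760.669667·-146.992 − -150.366·-9058.455751) / 16886.528956 = -30.516123
y = (31.412·-9058.455751 − -5760.669667·143.010) / 16886.528956 = 31.936057
|P − Q| = √((-30.516123 − -7.173)² + (31.936057 − 2.967)²) = 37.203598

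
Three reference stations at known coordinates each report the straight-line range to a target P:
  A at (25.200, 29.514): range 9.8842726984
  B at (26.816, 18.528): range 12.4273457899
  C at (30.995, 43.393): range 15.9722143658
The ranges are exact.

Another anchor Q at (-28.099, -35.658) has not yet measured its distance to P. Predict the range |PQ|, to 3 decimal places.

eq1: (x − 25.200)² + (y − 29.514)² = 9.8842726984²
eq2: (x − 26.816)² + (y − 18.528)² = 12.4273457899²
eq3: (x − 30.995)² + (y − 43.393)² = 15.9722143658²
eq3−eq1, eq3−eq2 (x²,y² cancel):
  -11.590·x − 27.758·y = -1180.113493
  -8.358·x − 49.730·y = -1680.585126
det = -11.590·-49.730 − -27.758·-8.358 = 344.369336
x = (-1180.113493·-49.730 − -27.758·-1680.585126) / 344.369336 = 34.954802
y = (-11.590·-1680.585126 − -1180.113493·-8.358) / 344.369336 = 27.919423
|P − Q| = √((34.954802 − -28.099)² + (27.919423 − -35.658)²) = 89.542563

89.543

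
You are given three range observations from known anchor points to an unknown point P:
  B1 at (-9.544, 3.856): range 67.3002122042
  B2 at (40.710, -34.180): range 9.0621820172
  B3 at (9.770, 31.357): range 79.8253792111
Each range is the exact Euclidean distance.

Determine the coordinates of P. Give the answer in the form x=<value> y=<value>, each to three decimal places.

eq1: (x + 9.544)² + (y − 3.856)² = 67.3002122042²
eq2: (x − 40.710)² + (y + 34.180)² = 9.0621820172²
eq3: (x − 9.770)² + (y − 31.357)² = 79.8253792111²
eq3−eq1, eq3−eq2 (x²,y² cancel):
  -38.628·x − 55.002·y = 870.014926
  61.880·x − 131.074·y = 8036.830174
det = -38.628·-131.074 − -55.002·61.880 = 8466.650232
x = (870.014926·-131.074 − -55.002·8036.830174) / 8466.650232 = 38.740870
y = (-38.628·8036.830174 − 870.014926·61.880) / 8466.650232 = -43.025658

x=38.741 y=-43.026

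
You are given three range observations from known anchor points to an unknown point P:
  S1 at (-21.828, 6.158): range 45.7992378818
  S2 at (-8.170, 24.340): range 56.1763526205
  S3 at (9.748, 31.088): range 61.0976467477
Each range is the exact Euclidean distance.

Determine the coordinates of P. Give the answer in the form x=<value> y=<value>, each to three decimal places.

eq1: (x + 21.828)² + (y − 6.158)² = 45.7992378818²
eq2: (x + 8.170)² + (y − 24.340)² = 56.1763526205²
eq3: (x − 9.748)² + (y − 31.088)² = 61.0976467477²
eq2−eq3, eq2−eq1 (x²,y² cancel):
  35.836·x + 13.496·y = -174.837096
  -27.316·x − 36.364·y = 913.410451
det = 35.836·-36.364 − 13.496·-27.316 = -934.483568
x = (-174.837096·-36.364 − 13.496·913.410451) / -934.483568 = 6.388139
y = (35.836·913.410451 − -174.837096·-27.316) / -934.483568 = -29.917195

x=6.388 y=-29.917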